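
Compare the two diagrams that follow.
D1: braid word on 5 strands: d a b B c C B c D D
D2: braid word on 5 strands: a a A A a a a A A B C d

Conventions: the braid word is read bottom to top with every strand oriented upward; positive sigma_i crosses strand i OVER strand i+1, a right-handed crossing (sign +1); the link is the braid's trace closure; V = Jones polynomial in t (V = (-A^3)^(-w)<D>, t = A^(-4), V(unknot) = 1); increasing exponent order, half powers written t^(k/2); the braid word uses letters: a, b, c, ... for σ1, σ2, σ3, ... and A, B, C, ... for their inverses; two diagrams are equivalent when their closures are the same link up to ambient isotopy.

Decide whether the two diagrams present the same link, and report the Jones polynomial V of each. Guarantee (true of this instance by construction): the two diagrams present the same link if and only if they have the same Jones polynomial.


equivalent: yes
V(D1) = 1  (w 0, c 10, <D> = 1)
D2 (bracket 1; 12 crossings at w = 0): V = 1
why: from 10 to 12 crossings by R-moves: one link, two diagrams


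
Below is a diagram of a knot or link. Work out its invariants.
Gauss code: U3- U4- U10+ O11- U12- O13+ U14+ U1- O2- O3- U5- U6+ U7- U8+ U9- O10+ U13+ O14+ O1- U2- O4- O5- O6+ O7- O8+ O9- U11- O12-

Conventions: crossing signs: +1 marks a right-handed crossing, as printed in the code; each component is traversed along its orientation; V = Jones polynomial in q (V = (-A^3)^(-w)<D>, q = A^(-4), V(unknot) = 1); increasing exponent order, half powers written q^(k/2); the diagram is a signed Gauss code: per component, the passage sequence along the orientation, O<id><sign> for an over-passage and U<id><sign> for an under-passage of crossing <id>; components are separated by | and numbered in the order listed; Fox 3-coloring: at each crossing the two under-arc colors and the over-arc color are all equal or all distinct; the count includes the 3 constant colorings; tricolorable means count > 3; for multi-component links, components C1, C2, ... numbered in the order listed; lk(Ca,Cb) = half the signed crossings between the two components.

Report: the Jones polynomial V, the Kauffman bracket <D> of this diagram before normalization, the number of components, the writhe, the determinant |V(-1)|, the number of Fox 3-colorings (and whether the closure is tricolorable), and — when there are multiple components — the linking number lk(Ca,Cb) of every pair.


V = -q^-4 + q^-3 + q^-1
<D> = A^-8 + 1 - A^4 (w = -4)
1 component over 14 crossings, w = -4
9 Fox colorings among 3^14, |V(-1)| = 3: tricolorable
why: w = -4 shifts under R1 moves; the (-A^3)^(4) factor cancels that in V


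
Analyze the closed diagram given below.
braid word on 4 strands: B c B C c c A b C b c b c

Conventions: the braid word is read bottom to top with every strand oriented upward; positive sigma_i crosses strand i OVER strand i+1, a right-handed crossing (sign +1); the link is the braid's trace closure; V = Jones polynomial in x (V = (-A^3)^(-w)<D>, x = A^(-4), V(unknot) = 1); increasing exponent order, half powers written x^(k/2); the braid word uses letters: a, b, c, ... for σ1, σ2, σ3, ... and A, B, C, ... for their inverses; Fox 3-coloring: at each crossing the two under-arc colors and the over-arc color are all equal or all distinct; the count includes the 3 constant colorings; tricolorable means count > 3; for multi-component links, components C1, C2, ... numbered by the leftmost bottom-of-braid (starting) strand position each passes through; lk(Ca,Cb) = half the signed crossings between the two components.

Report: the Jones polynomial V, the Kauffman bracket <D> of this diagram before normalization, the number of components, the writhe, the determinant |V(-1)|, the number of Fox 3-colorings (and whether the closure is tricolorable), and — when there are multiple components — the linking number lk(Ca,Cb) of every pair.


Jones polynomial: V(x) = 2x - 2x^2 + 3x^3 - 3x^4 + 2x^5 - 2x^6 + x^7
<D> = -A^-19 + 2A^-15 - 2A^-11 + 3A^-7 - 3A^-3 + 2A - 2A^5; writhe +3
components 1, writhe +3 (13 crossings)
3-colorings: 9 of 3^13, det 15 — tricolorable
note: det 15 = |V(-1)|; divisible by 3, so tricolorable


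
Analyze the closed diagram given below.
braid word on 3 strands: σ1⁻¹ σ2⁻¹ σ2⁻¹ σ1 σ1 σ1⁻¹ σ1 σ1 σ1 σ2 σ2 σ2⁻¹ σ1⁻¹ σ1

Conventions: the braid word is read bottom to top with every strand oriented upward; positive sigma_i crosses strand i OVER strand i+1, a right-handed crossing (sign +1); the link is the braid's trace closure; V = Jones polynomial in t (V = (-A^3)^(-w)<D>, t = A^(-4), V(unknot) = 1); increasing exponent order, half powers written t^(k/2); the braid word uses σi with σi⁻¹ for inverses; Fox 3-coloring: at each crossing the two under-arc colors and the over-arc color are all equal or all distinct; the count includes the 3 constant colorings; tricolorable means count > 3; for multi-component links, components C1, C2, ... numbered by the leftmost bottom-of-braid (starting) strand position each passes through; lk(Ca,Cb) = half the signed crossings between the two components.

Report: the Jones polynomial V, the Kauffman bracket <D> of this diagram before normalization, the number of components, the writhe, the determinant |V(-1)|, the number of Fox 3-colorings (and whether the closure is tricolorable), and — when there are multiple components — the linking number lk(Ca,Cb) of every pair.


Jones polynomial: V(t) = t^-1 - 1 + 2t - 2t^2 + 2t^3 - 2t^4 + t^5
<D> = A^-14 - 2A^-10 + 2A^-6 - 2A^-2 + 2A^2 - A^6 + A^10; writhe +2
components 1, writhe +2 (14 crossings)
3-colorings: 3 of 3^14, det 11 — not tricolorable
note: the span of V is 6, forcing >= 6 crossings in any diagram


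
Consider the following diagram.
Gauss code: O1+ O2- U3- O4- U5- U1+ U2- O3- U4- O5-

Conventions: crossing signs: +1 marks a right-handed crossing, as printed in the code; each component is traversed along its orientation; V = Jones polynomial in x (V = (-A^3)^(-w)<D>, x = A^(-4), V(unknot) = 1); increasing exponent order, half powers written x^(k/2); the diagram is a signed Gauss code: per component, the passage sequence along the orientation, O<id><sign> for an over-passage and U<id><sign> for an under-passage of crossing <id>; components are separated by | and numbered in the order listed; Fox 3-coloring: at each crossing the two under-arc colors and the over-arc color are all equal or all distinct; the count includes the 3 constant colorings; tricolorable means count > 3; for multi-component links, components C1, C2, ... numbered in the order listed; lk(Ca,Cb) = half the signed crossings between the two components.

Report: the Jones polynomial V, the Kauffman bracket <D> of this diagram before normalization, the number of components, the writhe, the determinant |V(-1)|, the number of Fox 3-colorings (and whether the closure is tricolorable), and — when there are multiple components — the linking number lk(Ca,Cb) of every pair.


V = -x^-4 + x^-3 + x^-1
<D> = -A^-5 - A^3 + A^7 (w = -3)
1 component over 5 crossings, w = -3
9 Fox colorings among 3^5, |V(-1)| = 3: tricolorable
why: det 3 = |V(-1)|; divisible by 3, so tricolorable


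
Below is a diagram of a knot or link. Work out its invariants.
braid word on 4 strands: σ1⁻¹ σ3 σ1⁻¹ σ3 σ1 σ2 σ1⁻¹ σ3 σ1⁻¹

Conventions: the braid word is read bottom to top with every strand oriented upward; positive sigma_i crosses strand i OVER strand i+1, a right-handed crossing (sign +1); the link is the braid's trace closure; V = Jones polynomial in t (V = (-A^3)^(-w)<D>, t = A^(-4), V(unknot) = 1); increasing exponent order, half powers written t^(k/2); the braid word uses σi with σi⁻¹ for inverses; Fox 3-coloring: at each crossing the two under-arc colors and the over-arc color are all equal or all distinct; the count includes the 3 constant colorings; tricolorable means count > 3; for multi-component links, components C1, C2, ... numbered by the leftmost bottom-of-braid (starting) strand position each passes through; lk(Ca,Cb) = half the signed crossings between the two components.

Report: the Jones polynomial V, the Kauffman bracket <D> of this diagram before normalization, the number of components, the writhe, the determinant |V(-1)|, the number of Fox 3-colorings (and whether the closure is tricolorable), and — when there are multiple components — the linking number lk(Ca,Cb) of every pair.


Jones polynomial: V(t) = -t^-3 + t^-2 - t^-1 + 3 - t + t^2 - t^3
<D> = A^-9 - A^-5 + A^-1 - 3A^3 + A^7 - A^11 + A^15; writhe +1
components 1, writhe +1 (9 crossings)
3-colorings: 27 of 3^9, det 9 — tricolorable
note: w = +1 shifts under R1 moves; the (-A^3)^(-1) factor cancels that in V


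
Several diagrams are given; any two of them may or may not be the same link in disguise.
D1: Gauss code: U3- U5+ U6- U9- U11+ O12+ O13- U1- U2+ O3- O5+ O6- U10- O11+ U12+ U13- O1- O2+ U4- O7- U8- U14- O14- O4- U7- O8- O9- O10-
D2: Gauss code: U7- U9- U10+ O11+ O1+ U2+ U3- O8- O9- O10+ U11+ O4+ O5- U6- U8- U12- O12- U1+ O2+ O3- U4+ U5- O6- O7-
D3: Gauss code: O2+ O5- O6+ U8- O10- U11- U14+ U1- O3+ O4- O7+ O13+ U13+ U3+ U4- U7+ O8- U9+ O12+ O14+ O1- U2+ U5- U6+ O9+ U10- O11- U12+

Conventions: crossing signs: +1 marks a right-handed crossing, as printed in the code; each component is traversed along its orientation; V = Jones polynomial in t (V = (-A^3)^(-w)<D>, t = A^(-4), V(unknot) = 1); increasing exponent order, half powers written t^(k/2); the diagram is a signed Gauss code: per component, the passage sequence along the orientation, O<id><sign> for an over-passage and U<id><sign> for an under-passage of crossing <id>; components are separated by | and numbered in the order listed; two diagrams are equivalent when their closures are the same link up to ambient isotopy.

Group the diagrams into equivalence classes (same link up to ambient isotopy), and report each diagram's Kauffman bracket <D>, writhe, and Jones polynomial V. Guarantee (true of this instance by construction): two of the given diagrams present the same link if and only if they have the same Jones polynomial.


equivalence classes: {D1} | {D2} | {D3}
D1 (bracket A^-14 + A^-6 - A^-2; 14 crossings at w = -6): V = -t^-4 + t^-3 + t^-1
V(D2) = 1  (w -2, c 12, <D> = A^-6)
V(D3) = -t^-3 + 2t^-2 - 2t^-1 + 3 - 2t + 2t^2 - t^3  [14 crossings, <D> = -A^-6 + 2A^-2 - 2A^2 + 3A^6 - 2A^10 + 2A^14 - A^18, w = +2]
key observation: 3 classes among 3 diagrams; unequal V(t) rules out equality


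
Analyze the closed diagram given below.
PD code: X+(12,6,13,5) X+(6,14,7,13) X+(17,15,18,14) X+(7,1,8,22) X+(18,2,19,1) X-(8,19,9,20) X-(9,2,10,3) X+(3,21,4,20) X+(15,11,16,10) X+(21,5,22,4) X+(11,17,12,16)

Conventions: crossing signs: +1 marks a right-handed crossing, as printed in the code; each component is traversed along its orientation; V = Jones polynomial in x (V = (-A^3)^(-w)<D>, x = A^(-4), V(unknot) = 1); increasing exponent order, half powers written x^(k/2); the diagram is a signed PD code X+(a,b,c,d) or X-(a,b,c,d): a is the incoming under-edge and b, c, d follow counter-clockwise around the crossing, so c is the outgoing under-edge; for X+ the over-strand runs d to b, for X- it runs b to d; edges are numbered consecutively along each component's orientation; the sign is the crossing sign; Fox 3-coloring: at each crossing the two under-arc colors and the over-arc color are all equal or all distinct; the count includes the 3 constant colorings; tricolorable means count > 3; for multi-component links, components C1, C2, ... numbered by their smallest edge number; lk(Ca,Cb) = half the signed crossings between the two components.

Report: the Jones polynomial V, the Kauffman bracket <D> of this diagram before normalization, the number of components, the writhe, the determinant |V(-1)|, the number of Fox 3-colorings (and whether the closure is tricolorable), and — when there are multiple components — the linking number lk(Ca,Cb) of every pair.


V(x) = x^2 - x^3 + 3x^4 - 3x^5 + 4x^6 - 4x^7 + 2x^8 - 2x^9 + x^10
bracket: -A^-19 + 2A^-15 - 2A^-11 + 4A^-7 - 4A^-3 + 3A - 3A^5 + A^9 - A^13, w = +7
1 component, writhe +7, over 11 crossings
det 21, colorings 9 of 3^11 — tricolorable
observation: det 21 = |V(-1)|; divisible by 3, so tricolorable


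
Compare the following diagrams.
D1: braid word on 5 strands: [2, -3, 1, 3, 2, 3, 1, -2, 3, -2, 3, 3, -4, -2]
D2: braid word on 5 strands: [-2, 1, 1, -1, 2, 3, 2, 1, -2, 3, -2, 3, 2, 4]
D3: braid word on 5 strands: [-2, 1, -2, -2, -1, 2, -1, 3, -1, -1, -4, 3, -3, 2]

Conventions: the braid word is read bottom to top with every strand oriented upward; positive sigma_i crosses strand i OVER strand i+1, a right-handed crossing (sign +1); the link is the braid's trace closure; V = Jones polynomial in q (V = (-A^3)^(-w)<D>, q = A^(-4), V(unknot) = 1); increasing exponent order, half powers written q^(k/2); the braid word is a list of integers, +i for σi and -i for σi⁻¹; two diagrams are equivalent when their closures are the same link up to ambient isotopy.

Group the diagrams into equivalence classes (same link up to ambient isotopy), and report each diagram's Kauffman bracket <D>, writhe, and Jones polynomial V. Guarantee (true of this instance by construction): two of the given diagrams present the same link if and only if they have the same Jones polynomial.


grouping into links: {D1, D2} | {D3}
V(D1) = 2q - 2q^2 + 3q^3 - 3q^4 + 2q^5 - 2q^6 + q^7  (w +4, c 14, <D> = A^-16 - 2A^-12 + 2A^-8 - 3A^-4 + 3 - 2A^4 + 2A^8)
V(D2) = 2q - 2q^2 + 3q^3 - 3q^4 + 2q^5 - 2q^6 + q^7  [14 crossings, <D> = A^-10 - 2A^-6 + 2A^-2 - 3A^2 + 3A^6 - 2A^10 + 2A^14, w = +6]
D3 (bracket A^-8 - A^-4 + 2 - A^4 + A^8 - A^12; 14 crossings at w = -4): V = -q^-6 + q^-5 - q^-4 + 2q^-3 - q^-2 + q^-1
why: 2 classes among 3 diagrams; unequal V(q) rules out equality


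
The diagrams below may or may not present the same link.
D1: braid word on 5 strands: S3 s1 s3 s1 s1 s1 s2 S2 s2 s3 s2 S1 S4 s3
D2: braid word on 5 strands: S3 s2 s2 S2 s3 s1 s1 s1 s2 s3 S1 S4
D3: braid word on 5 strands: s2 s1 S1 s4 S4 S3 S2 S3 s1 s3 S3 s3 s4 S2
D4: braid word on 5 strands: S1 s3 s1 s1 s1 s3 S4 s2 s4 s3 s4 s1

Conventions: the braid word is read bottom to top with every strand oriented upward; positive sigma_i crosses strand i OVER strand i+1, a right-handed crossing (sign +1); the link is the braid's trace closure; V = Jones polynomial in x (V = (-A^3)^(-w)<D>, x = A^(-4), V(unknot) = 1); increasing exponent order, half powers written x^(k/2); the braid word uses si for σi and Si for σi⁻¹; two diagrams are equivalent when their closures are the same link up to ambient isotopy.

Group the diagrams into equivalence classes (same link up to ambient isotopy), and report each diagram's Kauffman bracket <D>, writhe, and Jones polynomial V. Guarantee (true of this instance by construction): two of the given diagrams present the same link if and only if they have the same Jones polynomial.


classes: {D1, D4} | {D2} | {D3}
V(D1) = x^2 + 2x^4 - 2x^5 + x^6 - 2x^7 + x^8  [14 crossings, <D> = A^-14 - 2A^-10 + A^-6 - 2A^-2 + 2A^2 + A^10, w = +6]
D2 (bracket -A^-12 + A^-8 - A^-4 + 2 - A^4 + A^8; 12 crossings at w = +4): V = x - x^2 + 2x^3 - x^4 + x^5 - x^6
V(D3) = 1  [14 crossings, <D> = 1, w = 0]
V(D4) = x^2 + 2x^4 - 2x^5 + x^6 - 2x^7 + x^8  (w +8, c 12, <D> = A^-8 - 2A^-4 + 1 - 2A^4 + 2A^8 + A^16)
note: 3 values of V(x) split the 4 diagrams


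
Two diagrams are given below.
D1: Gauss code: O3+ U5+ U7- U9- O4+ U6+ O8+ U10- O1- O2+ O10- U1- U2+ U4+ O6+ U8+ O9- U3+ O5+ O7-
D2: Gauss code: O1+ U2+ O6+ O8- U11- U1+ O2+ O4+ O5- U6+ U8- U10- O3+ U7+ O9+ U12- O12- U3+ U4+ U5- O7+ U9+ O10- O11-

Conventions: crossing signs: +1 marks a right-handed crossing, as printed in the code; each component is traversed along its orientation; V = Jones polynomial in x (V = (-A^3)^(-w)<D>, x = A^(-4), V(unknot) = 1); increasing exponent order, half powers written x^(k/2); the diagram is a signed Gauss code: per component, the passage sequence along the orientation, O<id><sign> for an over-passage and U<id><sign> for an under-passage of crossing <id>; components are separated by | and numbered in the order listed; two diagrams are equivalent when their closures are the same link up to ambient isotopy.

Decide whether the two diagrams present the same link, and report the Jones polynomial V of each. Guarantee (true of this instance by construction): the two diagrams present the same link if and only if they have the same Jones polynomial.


same link: yes
V(D1) = x + x^3 - x^4  [10 crossings, <D> = -A^-10 + A^-6 + A^2, w = +2]
V(D2) = x + x^3 - x^4  (w +2, c 12, <D> = -A^-10 + A^-6 + A^2)
note: Reidemeister moves carry D1 (10 crossings) to D2 (12)


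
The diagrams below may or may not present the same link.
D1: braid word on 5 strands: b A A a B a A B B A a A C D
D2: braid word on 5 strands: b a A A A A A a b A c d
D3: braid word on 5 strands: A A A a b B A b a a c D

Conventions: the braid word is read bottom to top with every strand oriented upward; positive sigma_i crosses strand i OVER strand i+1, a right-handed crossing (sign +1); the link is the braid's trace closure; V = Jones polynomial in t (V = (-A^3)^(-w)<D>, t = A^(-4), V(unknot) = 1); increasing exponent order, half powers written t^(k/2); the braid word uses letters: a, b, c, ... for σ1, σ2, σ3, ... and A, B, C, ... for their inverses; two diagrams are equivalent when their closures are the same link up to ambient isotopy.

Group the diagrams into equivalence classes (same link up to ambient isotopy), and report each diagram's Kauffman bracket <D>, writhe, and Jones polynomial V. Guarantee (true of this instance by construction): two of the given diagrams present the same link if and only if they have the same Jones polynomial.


grouping into links: {D1} | {D2} | {D3}
V(D1) = -t^-6 + t^-5 - t^-4 + 2t^-3 - t^-2 + t^-1  (w -6, c 14, <D> = A^-14 - A^-10 + 2A^-6 - A^-2 + A^2 - A^6)
V(D2) = t^-5 - 2t^-4 + 2t^-3 - 2t^-2 + 2t^-1 - 1 + t  [12 crossings, <D> = A^-4 - 1 + 2A^4 - 2A^8 + 2A^12 - 2A^16 + A^20, w = 0]
D3 (bracket 1; 12 crossings at w = 0): V = 1
why: V(t) takes 3 values over 3 diagrams, fixing the grouping


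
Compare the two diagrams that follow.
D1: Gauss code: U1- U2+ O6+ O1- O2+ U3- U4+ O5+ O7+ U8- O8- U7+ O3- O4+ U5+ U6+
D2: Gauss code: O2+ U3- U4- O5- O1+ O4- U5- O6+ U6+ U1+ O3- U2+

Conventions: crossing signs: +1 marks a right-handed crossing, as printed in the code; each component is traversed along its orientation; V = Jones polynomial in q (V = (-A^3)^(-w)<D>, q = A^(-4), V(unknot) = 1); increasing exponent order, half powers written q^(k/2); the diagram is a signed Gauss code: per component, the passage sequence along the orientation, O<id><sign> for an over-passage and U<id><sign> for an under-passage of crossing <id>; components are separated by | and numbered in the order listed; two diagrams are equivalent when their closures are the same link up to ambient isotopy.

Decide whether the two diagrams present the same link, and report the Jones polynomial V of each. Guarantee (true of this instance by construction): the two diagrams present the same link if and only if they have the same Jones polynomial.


equivalent: yes
V(D1) = 1  (w +2, c 8, <D> = A^6)
V(D2) = 1  (w 0, c 6, <D> = 1)
why: all 2 diagrams share one V(q), hence one class


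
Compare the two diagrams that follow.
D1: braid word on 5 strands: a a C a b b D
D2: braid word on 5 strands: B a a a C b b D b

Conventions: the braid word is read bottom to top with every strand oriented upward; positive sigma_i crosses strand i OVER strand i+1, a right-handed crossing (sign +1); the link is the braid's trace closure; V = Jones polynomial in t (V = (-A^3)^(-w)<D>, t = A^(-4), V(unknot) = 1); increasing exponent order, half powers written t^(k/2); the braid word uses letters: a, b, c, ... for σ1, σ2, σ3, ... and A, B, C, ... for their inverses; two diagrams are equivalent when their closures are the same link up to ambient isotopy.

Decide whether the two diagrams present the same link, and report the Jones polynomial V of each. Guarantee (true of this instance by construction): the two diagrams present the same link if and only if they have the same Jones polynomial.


equivalent: yes
V(D1) = -t^(3/2) - 2t^(7/2) + t^(9/2) - t^(11/2) + t^(13/2)  (w +3, c 7, <D> = -A^-17 + A^-13 - A^-9 + 2A^-5 + A^3)
V(D2) = -t^(3/2) - 2t^(7/2) + t^(9/2) - t^(11/2) + t^(13/2)  [9 crossings, <D> = -A^-17 + A^-13 - A^-9 + 2A^-5 + A^3, w = +3]
key observation: one V(t) for all 2 diagrams — one class (guaranteed)


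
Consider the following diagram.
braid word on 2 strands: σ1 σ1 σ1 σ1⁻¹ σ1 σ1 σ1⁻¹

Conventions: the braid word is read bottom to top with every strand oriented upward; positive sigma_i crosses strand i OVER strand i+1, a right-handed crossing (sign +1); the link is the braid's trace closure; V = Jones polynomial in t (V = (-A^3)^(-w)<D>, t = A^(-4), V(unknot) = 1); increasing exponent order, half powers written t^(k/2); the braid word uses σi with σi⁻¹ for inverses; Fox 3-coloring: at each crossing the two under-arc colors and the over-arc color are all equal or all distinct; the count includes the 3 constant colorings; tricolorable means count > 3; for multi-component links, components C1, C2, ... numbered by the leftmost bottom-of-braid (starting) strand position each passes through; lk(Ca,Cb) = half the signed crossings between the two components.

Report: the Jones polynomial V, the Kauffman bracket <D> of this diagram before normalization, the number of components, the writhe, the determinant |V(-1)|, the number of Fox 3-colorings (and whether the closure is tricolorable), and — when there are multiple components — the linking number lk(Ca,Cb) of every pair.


Jones polynomial: V(t) = t + t^3 - t^4
<D> = A^-7 - A^-3 - A^5; writhe +3
components 1, writhe +3 (7 crossings)
3-colorings: 9 of 3^7, det 3 — tricolorable
note: the span of V is 3, forcing >= 3 crossings in any diagram


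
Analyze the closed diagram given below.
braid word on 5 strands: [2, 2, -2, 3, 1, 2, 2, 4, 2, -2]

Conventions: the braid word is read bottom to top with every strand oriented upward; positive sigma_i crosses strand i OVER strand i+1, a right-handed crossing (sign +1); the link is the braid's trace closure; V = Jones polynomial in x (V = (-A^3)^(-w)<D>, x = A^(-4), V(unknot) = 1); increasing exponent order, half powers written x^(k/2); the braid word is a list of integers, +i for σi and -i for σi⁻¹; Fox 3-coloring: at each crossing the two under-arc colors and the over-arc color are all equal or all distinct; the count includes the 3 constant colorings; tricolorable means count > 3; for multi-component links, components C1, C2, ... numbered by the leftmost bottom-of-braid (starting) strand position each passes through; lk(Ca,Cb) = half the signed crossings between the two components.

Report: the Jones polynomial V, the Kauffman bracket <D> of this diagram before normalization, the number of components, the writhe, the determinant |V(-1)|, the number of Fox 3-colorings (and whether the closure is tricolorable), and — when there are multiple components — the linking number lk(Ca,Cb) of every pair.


V = x + x^3 - x^4
<D> = -A^2 + A^6 + A^14 (w = +6)
1 component over 10 crossings, w = +6
9 Fox colorings among 3^10, |V(-1)| = 3: tricolorable
why: w = +6 (over 10 crossings) is diagram-only; (-A^3)^(-6) removes it from V


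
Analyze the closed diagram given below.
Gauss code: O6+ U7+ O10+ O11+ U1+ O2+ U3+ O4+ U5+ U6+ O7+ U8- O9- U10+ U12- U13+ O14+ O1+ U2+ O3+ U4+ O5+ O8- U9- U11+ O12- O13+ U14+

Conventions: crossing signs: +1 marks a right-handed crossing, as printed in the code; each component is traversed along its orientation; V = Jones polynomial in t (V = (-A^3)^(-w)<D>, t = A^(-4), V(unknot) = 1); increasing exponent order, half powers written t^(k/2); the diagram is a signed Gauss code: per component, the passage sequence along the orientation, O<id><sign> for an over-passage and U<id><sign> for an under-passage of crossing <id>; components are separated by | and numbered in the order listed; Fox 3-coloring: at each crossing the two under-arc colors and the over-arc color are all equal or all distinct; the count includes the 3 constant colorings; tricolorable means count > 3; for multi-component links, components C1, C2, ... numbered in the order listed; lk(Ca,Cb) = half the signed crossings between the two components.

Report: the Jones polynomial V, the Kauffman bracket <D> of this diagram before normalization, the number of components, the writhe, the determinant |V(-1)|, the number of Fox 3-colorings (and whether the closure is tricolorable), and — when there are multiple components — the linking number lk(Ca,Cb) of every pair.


Jones polynomial: V(t) = t^3 - t^4 + 3t^5 - 3t^6 + 4t^7 - 5t^8 + 4t^9 - 3t^10 + 2t^11 - t^12
<D> = -A^-24 + 2A^-20 - 3A^-16 + 4A^-12 - 5A^-8 + 4A^-4 - 3 + 3A^4 - A^8 + A^12; writhe +8
components 1, writhe +8 (14 crossings)
3-colorings: 9 of 3^14, det 27 — tricolorable
note: the span of V is 9, forcing >= 9 crossings in any diagram


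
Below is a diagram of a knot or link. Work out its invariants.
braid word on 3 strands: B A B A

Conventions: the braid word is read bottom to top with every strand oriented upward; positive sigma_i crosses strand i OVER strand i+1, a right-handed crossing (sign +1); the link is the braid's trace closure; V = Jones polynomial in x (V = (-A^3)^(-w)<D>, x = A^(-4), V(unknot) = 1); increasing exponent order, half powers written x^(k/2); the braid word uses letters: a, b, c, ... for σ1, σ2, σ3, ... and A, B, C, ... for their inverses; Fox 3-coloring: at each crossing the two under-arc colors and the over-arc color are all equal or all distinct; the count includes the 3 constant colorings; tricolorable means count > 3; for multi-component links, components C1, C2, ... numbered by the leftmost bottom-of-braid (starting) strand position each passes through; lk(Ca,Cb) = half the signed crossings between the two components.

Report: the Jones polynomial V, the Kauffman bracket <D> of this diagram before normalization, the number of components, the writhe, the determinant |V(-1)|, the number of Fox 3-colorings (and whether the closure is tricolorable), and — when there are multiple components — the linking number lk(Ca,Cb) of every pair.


V(x) = -x^-4 + x^-3 + x^-1
bracket: A^-8 + 1 - A^4, w = -4
1 component, writhe -4, over 4 crossings
det 3, colorings 9 of 3^4 — tricolorable
observation: the span of V is 3, forcing >= 3 crossings in any diagram


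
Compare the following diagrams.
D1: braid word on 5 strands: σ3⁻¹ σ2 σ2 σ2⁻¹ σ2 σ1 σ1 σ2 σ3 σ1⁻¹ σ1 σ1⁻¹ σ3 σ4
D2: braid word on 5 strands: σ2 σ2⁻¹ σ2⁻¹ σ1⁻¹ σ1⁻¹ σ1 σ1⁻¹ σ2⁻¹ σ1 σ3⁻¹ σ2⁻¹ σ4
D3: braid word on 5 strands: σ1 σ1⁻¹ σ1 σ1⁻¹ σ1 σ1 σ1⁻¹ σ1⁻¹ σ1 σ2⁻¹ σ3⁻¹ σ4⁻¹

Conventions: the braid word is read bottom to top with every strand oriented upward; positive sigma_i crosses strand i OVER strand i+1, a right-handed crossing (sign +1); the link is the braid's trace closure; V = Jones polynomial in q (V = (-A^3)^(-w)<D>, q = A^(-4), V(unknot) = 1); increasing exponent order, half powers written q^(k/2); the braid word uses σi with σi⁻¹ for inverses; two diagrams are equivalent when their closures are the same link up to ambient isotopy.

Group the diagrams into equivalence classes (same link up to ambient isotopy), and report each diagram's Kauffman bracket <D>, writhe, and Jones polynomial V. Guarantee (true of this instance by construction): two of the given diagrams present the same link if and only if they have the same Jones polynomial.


classes: {D1} | {D2} | {D3}
V(D1) = q - q^2 + 2q^3 - q^4 + q^5 - q^6  [14 crossings, <D> = -A^-6 + A^-2 - A^2 + 2A^6 - A^10 + A^14, w = +6]
V(D2) = -q^-6 + q^-5 - q^-4 + 2q^-3 - q^-2 + q^-1  [12 crossings, <D> = A^-8 - A^-4 + 2 - A^4 + A^8 - A^12, w = -4]
V(D3) = 1  [12 crossings, <D> = A^-6, w = -2]
note: V(q) takes 3 values over 3 diagrams, fixing the grouping


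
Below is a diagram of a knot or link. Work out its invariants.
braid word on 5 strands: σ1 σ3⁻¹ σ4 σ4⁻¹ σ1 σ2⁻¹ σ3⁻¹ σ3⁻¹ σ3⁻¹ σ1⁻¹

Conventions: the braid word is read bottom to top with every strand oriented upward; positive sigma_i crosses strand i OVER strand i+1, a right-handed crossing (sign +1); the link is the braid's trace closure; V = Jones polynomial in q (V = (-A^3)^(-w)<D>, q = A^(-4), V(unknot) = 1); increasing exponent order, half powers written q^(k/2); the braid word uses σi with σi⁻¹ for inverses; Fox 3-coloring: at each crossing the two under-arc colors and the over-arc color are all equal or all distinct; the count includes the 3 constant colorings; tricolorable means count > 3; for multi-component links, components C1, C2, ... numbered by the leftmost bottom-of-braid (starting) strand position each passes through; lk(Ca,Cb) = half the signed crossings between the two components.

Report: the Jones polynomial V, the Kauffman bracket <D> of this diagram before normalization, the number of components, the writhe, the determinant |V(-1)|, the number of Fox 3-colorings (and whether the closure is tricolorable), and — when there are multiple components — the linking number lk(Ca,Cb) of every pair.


V(q) = q^-6 + q^-3 + q^-2 + q^-1
bracket: A^-8 + A^-4 + 1 + A^12, w = -4
3 components, writhe -4, over 10 crossings
lk(C1,C2) = -2
linking number lk(C1,C3) = 0
lk(C2,C3): 0
det 0, colorings 9 of 3^10 — tricolorable
observation: the span of V is 5, within the link bound 10 + 3 - 1


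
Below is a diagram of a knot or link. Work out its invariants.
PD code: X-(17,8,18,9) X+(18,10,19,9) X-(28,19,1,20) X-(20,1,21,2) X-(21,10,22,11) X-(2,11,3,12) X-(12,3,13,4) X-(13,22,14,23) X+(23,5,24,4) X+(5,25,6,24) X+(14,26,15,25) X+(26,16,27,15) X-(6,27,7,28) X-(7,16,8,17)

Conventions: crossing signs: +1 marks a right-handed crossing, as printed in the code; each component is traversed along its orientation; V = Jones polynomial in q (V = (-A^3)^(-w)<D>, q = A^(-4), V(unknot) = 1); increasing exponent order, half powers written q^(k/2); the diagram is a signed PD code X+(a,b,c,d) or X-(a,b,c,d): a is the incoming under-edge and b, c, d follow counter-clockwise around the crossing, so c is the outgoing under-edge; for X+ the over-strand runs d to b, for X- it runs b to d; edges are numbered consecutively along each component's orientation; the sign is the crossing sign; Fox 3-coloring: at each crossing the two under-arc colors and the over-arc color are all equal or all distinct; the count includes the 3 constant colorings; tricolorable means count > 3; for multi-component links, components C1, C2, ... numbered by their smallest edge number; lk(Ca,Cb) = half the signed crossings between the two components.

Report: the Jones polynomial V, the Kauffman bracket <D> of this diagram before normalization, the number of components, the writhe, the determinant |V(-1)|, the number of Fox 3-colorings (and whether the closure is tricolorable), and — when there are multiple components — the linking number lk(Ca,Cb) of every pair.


Jones polynomial: V(q) = -q^-6 + q^-5 - q^-4 + 2q^-3 - q^-2 + q^-1
<D> = A^-8 - A^-4 + 2 - A^4 + A^8 - A^12; writhe -4
components 1, writhe -4 (14 crossings)
3-colorings: 3 of 3^14, det 7 — not tricolorable
note: w = -4 shifts under R1 moves; the (-A^3)^(4) factor cancels that in V


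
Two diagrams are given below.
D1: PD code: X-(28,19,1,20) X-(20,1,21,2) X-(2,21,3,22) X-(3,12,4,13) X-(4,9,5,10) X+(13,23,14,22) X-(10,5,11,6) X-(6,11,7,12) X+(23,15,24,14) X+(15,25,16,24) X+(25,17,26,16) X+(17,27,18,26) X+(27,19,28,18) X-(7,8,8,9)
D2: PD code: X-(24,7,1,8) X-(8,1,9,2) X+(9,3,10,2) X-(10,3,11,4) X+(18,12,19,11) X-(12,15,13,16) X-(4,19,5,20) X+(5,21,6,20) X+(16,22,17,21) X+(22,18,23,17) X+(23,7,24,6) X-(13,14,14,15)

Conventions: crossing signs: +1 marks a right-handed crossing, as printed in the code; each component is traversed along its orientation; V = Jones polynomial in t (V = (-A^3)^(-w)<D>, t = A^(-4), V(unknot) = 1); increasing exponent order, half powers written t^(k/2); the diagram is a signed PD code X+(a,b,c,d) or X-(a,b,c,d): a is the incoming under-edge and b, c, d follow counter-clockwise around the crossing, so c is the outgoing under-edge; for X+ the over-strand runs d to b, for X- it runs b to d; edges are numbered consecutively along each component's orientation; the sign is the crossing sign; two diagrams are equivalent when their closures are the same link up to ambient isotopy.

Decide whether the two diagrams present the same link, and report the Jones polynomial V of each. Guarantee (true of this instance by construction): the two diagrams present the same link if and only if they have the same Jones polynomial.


equivalent: no
V(D1) = -t^-3 + t^-2 - t^-1 + 3 - t + t^2 - t^3  (w -2, c 14, <D> = -A^-18 + A^-14 - A^-10 + 3A^-6 - A^-2 + A^2 - A^6)
V(D2) = t + t^3 - t^4  (w 0, c 12, <D> = -A^-16 + A^-12 + A^-4)
why: 2 classes among 2 diagrams; unequal V(t) rules out equality


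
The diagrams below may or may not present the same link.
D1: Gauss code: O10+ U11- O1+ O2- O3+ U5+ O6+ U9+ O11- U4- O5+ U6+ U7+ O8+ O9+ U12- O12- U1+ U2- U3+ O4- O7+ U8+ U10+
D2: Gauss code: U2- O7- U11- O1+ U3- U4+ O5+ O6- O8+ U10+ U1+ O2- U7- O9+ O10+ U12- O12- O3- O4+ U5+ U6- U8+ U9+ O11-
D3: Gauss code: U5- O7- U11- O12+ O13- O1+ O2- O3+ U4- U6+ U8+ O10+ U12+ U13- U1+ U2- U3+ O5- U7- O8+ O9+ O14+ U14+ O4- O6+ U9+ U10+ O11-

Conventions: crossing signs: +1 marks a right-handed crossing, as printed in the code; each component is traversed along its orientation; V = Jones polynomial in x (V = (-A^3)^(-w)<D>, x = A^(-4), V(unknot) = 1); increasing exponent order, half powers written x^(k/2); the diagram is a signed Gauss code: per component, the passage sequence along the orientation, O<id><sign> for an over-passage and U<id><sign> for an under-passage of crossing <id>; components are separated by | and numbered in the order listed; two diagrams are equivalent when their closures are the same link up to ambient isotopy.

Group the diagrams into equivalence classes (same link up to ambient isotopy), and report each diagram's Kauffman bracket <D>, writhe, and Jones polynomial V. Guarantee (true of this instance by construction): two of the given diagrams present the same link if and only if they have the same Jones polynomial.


classes: {D1} | {D2, D3}
V(D1) = 2x - 2x^2 + 3x^3 - 3x^4 + 2x^5 - 2x^6 + x^7  [12 crossings, <D> = A^-16 - 2A^-12 + 2A^-8 - 3A^-4 + 3 - 2A^4 + 2A^8, w = +4]
D2 (bracket -A^-12 + 2A^-8 - 2A^-4 + 3 - 2A^4 + 2A^8 - A^12; 12 crossings at w = 0): V = -x^-3 + 2x^-2 - 2x^-1 + 3 - 2x + 2x^2 - x^3
V(D3) = -x^-3 + 2x^-2 - 2x^-1 + 3 - 2x + 2x^2 - x^3  (w +2, c 14, <D> = -A^-6 + 2A^-2 - 2A^2 + 3A^6 - 2A^10 + 2A^14 - A^18)
insight: comparing 3 Jones polynomials yields 2 groups


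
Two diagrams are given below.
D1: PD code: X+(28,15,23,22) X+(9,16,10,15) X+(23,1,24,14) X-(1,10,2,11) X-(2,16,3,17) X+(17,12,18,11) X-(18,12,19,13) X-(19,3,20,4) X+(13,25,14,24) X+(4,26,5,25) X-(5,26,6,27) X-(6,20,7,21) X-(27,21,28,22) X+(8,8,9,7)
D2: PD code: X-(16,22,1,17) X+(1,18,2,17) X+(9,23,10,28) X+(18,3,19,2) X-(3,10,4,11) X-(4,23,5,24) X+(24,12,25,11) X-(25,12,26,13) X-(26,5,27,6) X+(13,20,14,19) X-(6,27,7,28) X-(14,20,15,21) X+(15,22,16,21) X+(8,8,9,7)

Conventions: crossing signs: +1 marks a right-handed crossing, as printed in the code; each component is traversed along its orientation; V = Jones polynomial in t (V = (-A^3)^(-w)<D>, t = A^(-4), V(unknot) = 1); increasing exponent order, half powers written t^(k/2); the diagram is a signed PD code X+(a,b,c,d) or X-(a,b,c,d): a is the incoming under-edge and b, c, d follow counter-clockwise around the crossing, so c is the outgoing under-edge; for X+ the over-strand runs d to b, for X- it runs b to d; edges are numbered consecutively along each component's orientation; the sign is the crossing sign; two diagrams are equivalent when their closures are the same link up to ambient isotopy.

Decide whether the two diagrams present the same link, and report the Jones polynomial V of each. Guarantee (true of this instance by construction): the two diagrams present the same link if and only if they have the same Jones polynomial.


equivalent: yes
D1 (bracket A^-8 + 2 + A^8; 14 crossings at w = 0): V = t^-2 + 2 + t^2
V(D2) = t^-2 + 2 + t^2  (w 0, c 14, <D> = A^-8 + 2 + A^8)
key observation: from 14 to 14 crossings by R-moves: one link, two diagrams


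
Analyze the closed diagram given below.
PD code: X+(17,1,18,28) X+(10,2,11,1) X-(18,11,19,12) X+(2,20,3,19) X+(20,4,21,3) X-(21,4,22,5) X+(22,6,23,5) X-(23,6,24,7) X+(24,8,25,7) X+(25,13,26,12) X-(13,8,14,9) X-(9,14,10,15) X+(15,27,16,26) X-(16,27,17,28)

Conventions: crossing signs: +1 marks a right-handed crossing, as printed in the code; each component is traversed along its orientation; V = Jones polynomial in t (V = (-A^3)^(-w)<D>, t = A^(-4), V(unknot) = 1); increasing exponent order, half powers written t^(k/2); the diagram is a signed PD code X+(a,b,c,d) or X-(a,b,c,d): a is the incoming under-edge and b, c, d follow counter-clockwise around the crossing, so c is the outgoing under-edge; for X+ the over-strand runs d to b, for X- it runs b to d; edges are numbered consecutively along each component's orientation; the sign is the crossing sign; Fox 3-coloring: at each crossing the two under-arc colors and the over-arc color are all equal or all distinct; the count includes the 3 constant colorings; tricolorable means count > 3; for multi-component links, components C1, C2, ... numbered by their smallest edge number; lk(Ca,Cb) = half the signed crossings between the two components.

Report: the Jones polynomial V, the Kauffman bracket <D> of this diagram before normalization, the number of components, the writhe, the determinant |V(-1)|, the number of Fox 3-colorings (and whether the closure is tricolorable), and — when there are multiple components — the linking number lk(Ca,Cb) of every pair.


V = -t^-1 + 2 - t + 2t^2 - t^3 + t^4 - t^5
<D> = -A^-14 + A^-10 - A^-6 + 2A^-2 - A^2 + 2A^6 - A^10 (w = +2)
1 component over 14 crossings, w = +2
9 Fox colorings among 3^14, |V(-1)| = 9: tricolorable
why: V spans 6 powers of t: at least 6 crossings in any diagram


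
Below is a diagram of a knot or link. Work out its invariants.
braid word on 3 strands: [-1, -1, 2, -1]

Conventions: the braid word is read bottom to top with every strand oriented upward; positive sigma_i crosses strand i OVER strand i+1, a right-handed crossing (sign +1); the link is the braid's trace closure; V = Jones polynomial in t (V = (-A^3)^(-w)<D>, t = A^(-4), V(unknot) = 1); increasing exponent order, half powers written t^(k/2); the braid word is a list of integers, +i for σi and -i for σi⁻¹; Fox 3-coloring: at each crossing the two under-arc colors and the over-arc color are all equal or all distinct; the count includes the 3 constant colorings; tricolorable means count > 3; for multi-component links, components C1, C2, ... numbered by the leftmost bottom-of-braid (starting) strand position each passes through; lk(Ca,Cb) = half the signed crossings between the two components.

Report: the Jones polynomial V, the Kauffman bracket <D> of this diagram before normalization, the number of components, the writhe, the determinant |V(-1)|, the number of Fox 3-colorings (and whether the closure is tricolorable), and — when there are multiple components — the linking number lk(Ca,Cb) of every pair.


Jones polynomial: V(t) = -t^-4 + t^-3 + t^-1
<D> = A^-2 + A^6 - A^10; writhe -2
components 1, writhe -2 (4 crossings)
3-colorings: 9 of 3^4, det 3 — tricolorable
note: V spans 3 powers of t: at least 3 crossings in any diagram


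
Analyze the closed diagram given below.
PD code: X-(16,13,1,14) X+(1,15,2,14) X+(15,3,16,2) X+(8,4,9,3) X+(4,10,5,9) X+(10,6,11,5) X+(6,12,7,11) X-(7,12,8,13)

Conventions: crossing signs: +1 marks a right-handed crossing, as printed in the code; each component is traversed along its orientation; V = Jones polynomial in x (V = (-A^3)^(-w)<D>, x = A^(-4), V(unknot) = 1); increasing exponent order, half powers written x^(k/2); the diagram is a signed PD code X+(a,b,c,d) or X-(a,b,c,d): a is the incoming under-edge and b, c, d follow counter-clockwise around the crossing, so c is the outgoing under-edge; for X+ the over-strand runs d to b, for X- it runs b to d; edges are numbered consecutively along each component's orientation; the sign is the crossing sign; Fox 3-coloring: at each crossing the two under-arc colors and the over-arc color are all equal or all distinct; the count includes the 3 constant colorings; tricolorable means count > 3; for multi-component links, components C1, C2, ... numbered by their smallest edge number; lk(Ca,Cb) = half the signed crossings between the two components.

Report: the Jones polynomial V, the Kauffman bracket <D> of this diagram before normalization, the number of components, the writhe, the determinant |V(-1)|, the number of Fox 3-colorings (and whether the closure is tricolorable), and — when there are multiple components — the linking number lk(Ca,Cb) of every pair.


V(x) = x + x^3 - x^4
bracket: -A^-4 + 1 + A^8, w = +4
1 component, writhe +4, over 8 crossings
det 3, colorings 9 of 3^8 — tricolorable
observation: w = +4 shifts under R1 moves; the (-A^3)^(-4) factor cancels that in V
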